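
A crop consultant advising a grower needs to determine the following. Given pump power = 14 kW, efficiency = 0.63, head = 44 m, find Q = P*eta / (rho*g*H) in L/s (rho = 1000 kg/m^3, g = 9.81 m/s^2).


Q = (P * 1000 * eta) / (rho * g * H)
  = (14 * 1000 * 0.63) / (1000 * 9.81 * 44)
  = 8820 / 431640
  = 0.02043 m^3/s = 20.43 L/s


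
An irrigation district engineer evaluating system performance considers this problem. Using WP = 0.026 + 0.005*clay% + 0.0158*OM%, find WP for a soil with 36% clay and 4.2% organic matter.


WP = 0.026 + 0.005*36 + 0.0158*4.2
   = 0.026 + 0.1800 + 0.0664
   = 0.2724


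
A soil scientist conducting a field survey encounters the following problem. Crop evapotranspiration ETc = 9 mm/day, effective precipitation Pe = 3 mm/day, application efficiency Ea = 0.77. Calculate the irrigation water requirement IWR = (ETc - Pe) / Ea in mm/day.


IWR = (ETc - Pe) / Ea
    = (9 - 3) / 0.77
    = 6 / 0.77
    = 7.79 mm/day


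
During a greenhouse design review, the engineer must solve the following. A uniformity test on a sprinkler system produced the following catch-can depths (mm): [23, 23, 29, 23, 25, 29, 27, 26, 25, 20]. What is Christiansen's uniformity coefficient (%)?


xbar = 250 / 10 = 25
sum|xi - xbar| = 22
CU = 100 * (1 - 22 / (10 * 25))
   = 100 * (1 - 0.0880)
   = 91.20%


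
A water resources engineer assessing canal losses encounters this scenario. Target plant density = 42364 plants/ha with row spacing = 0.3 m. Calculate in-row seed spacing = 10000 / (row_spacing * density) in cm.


spacing = 10000 / (row_sp * density)
        = 10000 / (0.3 * 42364)
        = 10000 / 12709.20
        = 0.78683 m = 78.68 cm


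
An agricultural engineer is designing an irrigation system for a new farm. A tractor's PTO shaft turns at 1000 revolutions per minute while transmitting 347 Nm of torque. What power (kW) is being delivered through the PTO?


P = 2*pi*n*T / 60000
  = 2*pi * 1000 * 347 / 60000
  = 2180265.30 / 60000
  = 36.34 kW


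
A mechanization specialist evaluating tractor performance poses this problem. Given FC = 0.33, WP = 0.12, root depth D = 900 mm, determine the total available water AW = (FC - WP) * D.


AW = (FC - WP) * D
   = (0.33 - 0.12) * 900
   = 0.21 * 900
   = 189 mm


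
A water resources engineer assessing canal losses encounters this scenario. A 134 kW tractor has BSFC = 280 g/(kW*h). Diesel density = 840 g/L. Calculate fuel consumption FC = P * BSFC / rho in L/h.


FC = P * BSFC / rho_fuel
   = 134 * 280 / 840
   = 37520 / 840
   = 44.67 L/h


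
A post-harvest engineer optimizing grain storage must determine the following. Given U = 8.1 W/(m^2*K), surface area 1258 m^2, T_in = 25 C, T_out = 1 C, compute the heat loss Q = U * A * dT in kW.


dT = 25 - (1) = 24 K
Q = U * A * dT
  = 8.1 * 1258 * 24
  = 244555.20 W = 244.56 kW


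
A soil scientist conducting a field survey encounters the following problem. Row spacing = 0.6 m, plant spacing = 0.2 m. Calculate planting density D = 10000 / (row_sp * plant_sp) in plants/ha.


D = 10000 / (row_sp * plant_sp)
  = 10000 / (0.6 * 0.2)
  = 10000 / 0.1200
  = 83333.33 plants/ha


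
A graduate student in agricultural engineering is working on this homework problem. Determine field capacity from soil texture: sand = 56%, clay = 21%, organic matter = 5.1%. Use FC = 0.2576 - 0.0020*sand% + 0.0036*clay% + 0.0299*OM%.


FC = 0.2576 - 0.0020*56 + 0.0036*21 + 0.0299*5.1
   = 0.2576 - 0.1120 + 0.0756 + 0.1525
   = 0.3737


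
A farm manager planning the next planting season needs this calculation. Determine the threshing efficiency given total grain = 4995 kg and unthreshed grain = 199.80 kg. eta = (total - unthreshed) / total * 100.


eta = (total - unthreshed) / total * 100
    = (4995 - 199.80) / 4995 * 100
    = 4795.20 / 4995 * 100
    = 96%


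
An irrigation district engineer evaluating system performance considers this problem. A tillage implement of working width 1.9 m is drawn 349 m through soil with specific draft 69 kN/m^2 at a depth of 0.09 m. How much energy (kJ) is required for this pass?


E = k * d * w * L
  = 69 * 0.09 * 1.9 * 349
  = 4117.85 kJ


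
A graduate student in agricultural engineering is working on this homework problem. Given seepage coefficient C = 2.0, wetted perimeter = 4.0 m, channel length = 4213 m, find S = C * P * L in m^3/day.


S = C * P * L
  = 2.0 * 4.0 * 4213
  = 33704 m^3/day


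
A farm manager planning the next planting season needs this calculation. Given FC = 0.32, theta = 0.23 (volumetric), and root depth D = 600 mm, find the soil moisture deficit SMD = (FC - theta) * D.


SMD = (FC - theta) * D
    = (0.32 - 0.23) * 600
    = 0.090 * 600
    = 54 mm


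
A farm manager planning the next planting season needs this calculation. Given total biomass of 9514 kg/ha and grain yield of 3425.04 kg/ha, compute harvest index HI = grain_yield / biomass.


HI = grain_yield / biomass
   = 3425.04 / 9514
   = 0.36


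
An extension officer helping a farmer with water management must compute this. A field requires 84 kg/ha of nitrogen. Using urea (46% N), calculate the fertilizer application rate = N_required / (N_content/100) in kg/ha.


Rate = N_required / (N_content / 100)
     = 84 / (46 / 100)
     = 84 / 0.46
     = 182.61 kg/ha


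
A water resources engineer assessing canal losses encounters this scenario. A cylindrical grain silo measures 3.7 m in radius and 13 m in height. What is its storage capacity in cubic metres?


V = pi * r^2 * h
  = pi * 3.7^2 * 13
  = pi * 13.69 * 13
  = 559.11 m^3


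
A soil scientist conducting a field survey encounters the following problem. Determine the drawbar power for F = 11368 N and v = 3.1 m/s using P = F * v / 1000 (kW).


P = F * v / 1000
  = 11368 * 3.1 / 1000
  = 35240.80 / 1000
  = 35.24 kW


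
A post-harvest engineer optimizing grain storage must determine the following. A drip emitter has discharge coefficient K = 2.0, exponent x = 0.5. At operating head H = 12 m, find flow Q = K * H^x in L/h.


Q = K * H^x
  = 2.0 * 12^0.5
  = 2.0 * 3.4641
  = 6.93 L/h


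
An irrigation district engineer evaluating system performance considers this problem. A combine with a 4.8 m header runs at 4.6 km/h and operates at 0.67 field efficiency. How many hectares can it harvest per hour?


C = w * v * eta_f / 10
  = 4.8 * 4.6 * 0.67 / 10
  = 14.79 / 10
  = 1.48 ha/h


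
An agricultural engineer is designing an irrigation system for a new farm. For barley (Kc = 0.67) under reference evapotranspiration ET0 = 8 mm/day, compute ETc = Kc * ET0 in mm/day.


ETc = Kc * ET0
    = 0.67 * 8
    = 5.36 mm/day


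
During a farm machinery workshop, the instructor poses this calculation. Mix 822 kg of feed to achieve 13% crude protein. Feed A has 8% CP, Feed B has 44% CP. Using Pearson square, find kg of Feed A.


parts_A = CP_b - target = 44 - 13 = 31
parts_B = target - CP_a = 13 - 8 = 5
total_parts = 31 + 5 = 36
Feed A = 822 * 31 / 36 = 707.83 kg
Feed B = 822 * 5 / 36 = 114.17 kg

707.83 kg


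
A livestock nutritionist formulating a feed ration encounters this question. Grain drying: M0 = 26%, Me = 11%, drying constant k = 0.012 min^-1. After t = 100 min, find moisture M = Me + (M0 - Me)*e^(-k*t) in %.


M = Me + (M0 - Me) * e^(-k*t)
  = 11 + (26 - 11) * e^(-0.012*100)
  = 11 + 15 * e^(-1.200)
  = 11 + 15 * 0.30119
  = 11 + 4.5179
  = 15.52%


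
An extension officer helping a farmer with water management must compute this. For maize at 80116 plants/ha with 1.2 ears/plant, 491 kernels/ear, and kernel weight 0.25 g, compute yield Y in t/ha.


Y = density * ears * kernels * kw
  = 80116 * 1.2 * 491 * 0.25 g/ha
  = 11801086.80 g/ha
  = 11801.09 kg/ha = 11.80 t/ha


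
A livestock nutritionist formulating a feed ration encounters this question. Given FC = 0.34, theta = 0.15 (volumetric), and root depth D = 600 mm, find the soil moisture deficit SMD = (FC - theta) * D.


SMD = (FC - theta) * D
    = (0.34 - 0.15) * 600
    = 0.190 * 600
    = 114 mm


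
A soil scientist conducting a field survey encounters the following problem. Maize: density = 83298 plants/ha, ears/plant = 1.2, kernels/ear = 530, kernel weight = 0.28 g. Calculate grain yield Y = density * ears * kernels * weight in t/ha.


Y = density * ears * kernels * kw
  = 83298 * 1.2 * 530 * 0.28 g/ha
  = 14833707.84 g/ha
  = 14833.71 kg/ha = 14.83 t/ha


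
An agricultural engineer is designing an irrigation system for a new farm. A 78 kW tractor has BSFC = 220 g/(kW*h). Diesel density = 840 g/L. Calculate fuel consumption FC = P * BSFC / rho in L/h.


FC = P * BSFC / rho_fuel
   = 78 * 220 / 840
   = 17160 / 840
   = 20.43 L/h


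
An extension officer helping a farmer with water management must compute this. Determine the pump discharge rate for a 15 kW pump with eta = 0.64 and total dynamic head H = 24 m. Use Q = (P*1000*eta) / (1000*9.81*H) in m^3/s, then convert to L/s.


Q = (P * 1000 * eta) / (rho * g * H)
  = (15 * 1000 * 0.64) / (1000 * 9.81 * 24)
  = 9600 / 235440
  = 0.04077 m^3/s = 40.77 L/s


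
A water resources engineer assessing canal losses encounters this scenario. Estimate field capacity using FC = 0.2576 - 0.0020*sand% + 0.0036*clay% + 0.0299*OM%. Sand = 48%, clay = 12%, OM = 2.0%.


FC = 0.2576 - 0.0020*48 + 0.0036*12 + 0.0299*2.0
   = 0.2576 - 0.0960 + 0.0432 + 0.0598
   = 0.2646


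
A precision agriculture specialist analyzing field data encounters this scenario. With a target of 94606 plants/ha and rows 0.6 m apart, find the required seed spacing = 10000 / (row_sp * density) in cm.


spacing = 10000 / (row_sp * density)
        = 10000 / (0.6 * 94606)
        = 10000 / 56763.60
        = 0.17617 m = 17.62 cm


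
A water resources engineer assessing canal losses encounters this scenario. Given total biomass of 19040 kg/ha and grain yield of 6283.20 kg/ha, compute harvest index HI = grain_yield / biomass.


HI = grain_yield / biomass
   = 6283.20 / 19040
   = 0.33


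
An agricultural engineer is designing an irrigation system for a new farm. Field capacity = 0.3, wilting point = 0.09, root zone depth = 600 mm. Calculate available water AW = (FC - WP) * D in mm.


AW = (FC - WP) * D
   = (0.3 - 0.09) * 600
   = 0.21 * 600
   = 126 mm


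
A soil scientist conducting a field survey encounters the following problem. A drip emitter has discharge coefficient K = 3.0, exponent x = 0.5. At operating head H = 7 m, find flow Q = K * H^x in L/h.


Q = K * H^x
  = 3.0 * 7^0.5
  = 3.0 * 2.6458
  = 7.94 L/h


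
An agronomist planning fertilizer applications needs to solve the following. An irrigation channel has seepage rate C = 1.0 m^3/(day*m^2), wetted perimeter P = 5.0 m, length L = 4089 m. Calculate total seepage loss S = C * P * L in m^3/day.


S = C * P * L
  = 1.0 * 5.0 * 4089
  = 20445 m^3/day


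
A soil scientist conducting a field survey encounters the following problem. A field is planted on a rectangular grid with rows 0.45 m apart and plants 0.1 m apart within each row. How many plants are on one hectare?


D = 10000 / (row_sp * plant_sp)
  = 10000 / (0.45 * 0.1)
  = 10000 / 0.0450
  = 222222.22 plants/ha


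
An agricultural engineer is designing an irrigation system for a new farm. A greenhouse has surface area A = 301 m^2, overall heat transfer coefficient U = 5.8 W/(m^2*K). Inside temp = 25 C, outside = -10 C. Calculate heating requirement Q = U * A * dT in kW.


dT = 25 - (-10) = 35 K
Q = U * A * dT
  = 5.8 * 301 * 35
  = 61103 W = 61.10 kW


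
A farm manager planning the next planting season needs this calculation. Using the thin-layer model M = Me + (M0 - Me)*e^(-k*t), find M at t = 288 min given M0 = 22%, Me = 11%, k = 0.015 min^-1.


M = Me + (M0 - Me) * e^(-k*t)
  = 11 + (22 - 11) * e^(-0.015*288)
  = 11 + 11 * e^(-4.320)
  = 11 + 11 * 0.01330
  = 11 + 0.1463
  = 11.15%


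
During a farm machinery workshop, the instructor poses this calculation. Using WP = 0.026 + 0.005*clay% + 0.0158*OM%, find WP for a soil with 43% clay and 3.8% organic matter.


WP = 0.026 + 0.005*43 + 0.0158*3.8
   = 0.026 + 0.2150 + 0.0600
   = 0.3010


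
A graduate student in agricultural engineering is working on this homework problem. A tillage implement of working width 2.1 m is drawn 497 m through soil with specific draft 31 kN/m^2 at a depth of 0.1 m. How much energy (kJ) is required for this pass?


E = k * d * w * L
  = 31 * 0.1 * 2.1 * 497
  = 3235.47 kJ


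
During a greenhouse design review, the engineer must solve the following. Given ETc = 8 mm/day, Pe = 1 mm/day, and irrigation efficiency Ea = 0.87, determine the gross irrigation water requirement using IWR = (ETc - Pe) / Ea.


IWR = (ETc - Pe) / Ea
    = (8 - 1) / 0.87
    = 7 / 0.87
    = 8.05 mm/day


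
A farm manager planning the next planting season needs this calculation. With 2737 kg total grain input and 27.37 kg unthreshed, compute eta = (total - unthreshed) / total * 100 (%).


eta = (total - unthreshed) / total * 100
    = (2737 - 27.37) / 2737 * 100
    = 2709.63 / 2737 * 100
    = 99%


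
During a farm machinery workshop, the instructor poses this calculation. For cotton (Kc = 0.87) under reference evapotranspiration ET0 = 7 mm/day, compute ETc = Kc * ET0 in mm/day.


ETc = Kc * ET0
    = 0.87 * 7
    = 6.09 mm/day


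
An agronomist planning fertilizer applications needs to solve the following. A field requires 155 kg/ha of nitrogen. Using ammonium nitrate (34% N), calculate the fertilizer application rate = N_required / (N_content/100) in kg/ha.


Rate = N_required / (N_content / 100)
     = 155 / (34 / 100)
     = 155 / 0.34
     = 455.88 kg/ha


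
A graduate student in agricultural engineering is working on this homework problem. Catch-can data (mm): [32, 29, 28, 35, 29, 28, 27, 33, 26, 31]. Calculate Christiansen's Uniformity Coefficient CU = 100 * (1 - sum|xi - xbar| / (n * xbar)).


xbar = 298 / 10 = 29.800
sum|xi - xbar| = 23.600
CU = 100 * (1 - 23.600 / (10 * 29.800))
   = 100 * (1 - 0.0792)
   = 92.08%


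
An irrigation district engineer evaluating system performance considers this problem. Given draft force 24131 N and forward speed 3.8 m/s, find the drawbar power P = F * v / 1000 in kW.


P = F * v / 1000
  = 24131 * 3.8 / 1000
  = 91697.80 / 1000
  = 91.70 kW


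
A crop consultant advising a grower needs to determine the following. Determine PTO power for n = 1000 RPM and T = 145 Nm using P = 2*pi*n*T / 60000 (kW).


P = 2*pi*n*T / 60000
  = 2*pi * 1000 * 145 / 60000
  = 911061.87 / 60000
  = 15.18 kW


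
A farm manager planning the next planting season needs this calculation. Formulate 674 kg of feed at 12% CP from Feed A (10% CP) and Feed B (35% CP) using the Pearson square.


parts_A = CP_b - target = 35 - 12 = 23
parts_B = target - CP_a = 12 - 10 = 2
total_parts = 23 + 2 = 25
Feed A = 674 * 23 / 25 = 620.08 kg
Feed B = 674 * 2 / 25 = 53.92 kg

620.08 kg


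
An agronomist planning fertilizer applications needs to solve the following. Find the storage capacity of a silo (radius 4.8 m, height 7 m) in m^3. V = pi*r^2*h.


V = pi * r^2 * h
  = pi * 4.8^2 * 7
  = pi * 23.04 * 7
  = 506.68 m^3


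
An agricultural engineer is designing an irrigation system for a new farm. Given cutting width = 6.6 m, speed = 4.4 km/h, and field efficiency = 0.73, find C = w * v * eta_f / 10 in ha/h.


C = w * v * eta_f / 10
  = 6.6 * 4.4 * 0.73 / 10
  = 21.20 / 10
  = 2.12 ha/h


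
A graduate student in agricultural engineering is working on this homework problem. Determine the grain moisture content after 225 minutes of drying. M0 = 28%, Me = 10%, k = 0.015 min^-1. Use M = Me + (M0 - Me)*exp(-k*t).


M = Me + (M0 - Me) * e^(-k*t)
  = 10 + (28 - 10) * e^(-0.015*225)
  = 10 + 18 * e^(-3.375)
  = 10 + 18 * 0.03422
  = 10 + 0.6159
  = 10.62%


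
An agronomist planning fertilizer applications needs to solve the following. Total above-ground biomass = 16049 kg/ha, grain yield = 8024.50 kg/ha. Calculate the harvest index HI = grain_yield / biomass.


HI = grain_yield / biomass
   = 8024.50 / 16049
   = 0.50


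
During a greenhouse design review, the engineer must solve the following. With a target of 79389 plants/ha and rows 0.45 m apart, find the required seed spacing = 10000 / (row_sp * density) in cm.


spacing = 10000 / (row_sp * density)
        = 10000 / (0.45 * 79389)
        = 10000 / 35725.05
        = 0.27992 m = 27.99 cm


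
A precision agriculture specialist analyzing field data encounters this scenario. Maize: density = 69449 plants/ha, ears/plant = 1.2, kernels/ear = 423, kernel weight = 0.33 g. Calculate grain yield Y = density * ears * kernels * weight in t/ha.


Y = density * ears * kernels * kw
  = 69449 * 1.2 * 423 * 0.33 g/ha
  = 11633263.09 g/ha
  = 11633.26 kg/ha = 11.63 t/ha


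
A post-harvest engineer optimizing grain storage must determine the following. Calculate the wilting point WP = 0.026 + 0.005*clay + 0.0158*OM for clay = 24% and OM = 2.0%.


WP = 0.026 + 0.005*24 + 0.0158*2.0
   = 0.026 + 0.1200 + 0.0316
   = 0.1776


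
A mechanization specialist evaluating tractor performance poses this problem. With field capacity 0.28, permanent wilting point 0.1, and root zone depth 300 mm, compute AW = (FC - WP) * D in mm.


AW = (FC - WP) * D
   = (0.28 - 0.1) * 300
   = 0.18 * 300
   = 54 mm


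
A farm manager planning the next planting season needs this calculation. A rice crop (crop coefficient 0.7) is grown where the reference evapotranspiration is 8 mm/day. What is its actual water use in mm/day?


ETc = Kc * ET0
    = 0.7 * 8
    = 5.60 mm/day


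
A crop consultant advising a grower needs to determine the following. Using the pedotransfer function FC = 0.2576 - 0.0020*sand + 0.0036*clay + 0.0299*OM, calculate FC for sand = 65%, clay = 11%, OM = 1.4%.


FC = 0.2576 - 0.0020*65 + 0.0036*11 + 0.0299*1.4
   = 0.2576 - 0.1300 + 0.0396 + 0.0419
   = 0.2091


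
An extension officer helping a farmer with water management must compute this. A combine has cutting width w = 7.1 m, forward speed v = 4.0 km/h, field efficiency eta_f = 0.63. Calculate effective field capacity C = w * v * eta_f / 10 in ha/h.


C = w * v * eta_f / 10
  = 7.1 * 4.0 * 0.63 / 10
  = 17.89 / 10
  = 1.79 ha/h


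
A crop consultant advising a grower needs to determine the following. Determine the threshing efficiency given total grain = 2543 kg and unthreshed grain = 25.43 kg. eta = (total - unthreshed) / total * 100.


eta = (total - unthreshed) / total * 100
    = (2543 - 25.43) / 2543 * 100
    = 2517.57 / 2543 * 100
    = 99%


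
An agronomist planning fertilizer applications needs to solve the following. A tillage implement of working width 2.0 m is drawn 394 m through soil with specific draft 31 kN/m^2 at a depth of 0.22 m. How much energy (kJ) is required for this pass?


E = k * d * w * L
  = 31 * 0.22 * 2.0 * 394
  = 5374.16 kJ


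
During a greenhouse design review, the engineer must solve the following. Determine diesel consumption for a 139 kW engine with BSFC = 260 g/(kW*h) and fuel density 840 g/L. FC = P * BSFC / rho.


FC = P * BSFC / rho_fuel
   = 139 * 260 / 840
   = 36140 / 840
   = 43.02 L/h


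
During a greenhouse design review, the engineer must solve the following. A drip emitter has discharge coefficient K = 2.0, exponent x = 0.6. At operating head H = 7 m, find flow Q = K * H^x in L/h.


Q = K * H^x
  = 2.0 * 7^0.6
  = 2.0 * 3.2141
  = 6.43 L/h


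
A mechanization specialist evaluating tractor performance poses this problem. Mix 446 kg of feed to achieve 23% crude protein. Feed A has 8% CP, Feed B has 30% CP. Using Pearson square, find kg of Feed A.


parts_A = CP_b - target = 30 - 23 = 7
parts_B = target - CP_a = 23 - 8 = 15
total_parts = 7 + 15 = 22
Feed A = 446 * 7 / 22 = 141.91 kg
Feed B = 446 * 15 / 22 = 304.09 kg

141.91 kg


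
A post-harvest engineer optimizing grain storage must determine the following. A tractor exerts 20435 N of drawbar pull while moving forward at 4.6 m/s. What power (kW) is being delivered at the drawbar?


P = F * v / 1000
  = 20435 * 4.6 / 1000
  = 94001 / 1000
  = 94.00 kW


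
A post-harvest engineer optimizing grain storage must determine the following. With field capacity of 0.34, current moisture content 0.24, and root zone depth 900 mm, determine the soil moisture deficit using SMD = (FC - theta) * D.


SMD = (FC - theta) * D
    = (0.34 - 0.24) * 900
    = 0.100 * 900
    = 90 mm


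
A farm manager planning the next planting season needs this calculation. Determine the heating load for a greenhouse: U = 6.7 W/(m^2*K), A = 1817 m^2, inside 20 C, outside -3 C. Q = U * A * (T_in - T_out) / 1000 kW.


dT = 20 - (-3) = 23 K
Q = U * A * dT
  = 6.7 * 1817 * 23
  = 279999.70 W = 280.00 kW


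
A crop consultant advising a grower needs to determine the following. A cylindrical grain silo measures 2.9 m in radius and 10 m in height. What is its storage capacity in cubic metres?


V = pi * r^2 * h
  = pi * 2.9^2 * 10
  = pi * 8.41 * 10
  = 264.21 m^3


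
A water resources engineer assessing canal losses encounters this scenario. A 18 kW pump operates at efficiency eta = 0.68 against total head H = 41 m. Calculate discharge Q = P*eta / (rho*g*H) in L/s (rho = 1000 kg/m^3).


Q = (P * 1000 * eta) / (rho * g * H)
  = (18 * 1000 * 0.68) / (1000 * 9.81 * 41)
  = 12240 / 402210
  = 0.03043 m^3/s = 30.43 L/s


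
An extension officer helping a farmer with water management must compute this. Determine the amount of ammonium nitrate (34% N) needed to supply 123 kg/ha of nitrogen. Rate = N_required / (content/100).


Rate = N_required / (N_content / 100)
     = 123 / (34 / 100)
     = 123 / 0.34
     = 361.76 kg/ha


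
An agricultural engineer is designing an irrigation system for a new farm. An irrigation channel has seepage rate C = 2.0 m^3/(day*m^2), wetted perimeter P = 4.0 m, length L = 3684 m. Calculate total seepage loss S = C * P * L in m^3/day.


S = C * P * L
  = 2.0 * 4.0 * 3684
  = 29472 m^3/day


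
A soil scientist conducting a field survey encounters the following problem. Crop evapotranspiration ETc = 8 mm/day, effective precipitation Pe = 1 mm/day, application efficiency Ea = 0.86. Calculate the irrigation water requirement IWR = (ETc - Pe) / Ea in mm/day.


IWR = (ETc - Pe) / Ea
    = (8 - 1) / 0.86
    = 7 / 0.86
    = 8.14 mm/day


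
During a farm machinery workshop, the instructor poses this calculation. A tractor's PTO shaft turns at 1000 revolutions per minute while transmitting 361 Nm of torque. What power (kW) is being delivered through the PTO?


P = 2*pi*n*T / 60000
  = 2*pi * 1000 * 361 / 60000
  = 2268229.90 / 60000
  = 37.80 kW


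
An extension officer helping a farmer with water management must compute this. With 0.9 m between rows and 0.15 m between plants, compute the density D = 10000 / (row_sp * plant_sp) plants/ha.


D = 10000 / (row_sp * plant_sp)
  = 10000 / (0.9 * 0.15)
  = 10000 / 0.1350
  = 74074.07 plants/ha


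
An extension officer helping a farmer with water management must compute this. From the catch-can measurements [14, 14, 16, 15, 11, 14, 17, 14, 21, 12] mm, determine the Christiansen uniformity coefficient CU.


xbar = 148 / 10 = 14.800
sum|xi - xbar| = 19.600
CU = 100 * (1 - 19.600 / (10 * 14.800))
   = 100 * (1 - 0.1324)
   = 86.76%


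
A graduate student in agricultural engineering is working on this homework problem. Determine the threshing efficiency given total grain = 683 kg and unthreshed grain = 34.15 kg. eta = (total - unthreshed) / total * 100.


eta = (total - unthreshed) / total * 100
    = (683 - 34.15) / 683 * 100
    = 648.85 / 683 * 100
    = 95%


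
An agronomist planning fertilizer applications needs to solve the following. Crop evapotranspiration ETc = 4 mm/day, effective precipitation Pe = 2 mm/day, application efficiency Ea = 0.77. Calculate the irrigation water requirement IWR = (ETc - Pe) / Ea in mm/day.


IWR = (ETc - Pe) / Ea
    = (4 - 2) / 0.77
    = 2 / 0.77
    = 2.60 mm/day


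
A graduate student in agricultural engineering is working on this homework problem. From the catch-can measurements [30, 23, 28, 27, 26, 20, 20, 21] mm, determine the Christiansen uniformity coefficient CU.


xbar = 195 / 8 = 24.375
sum|xi - xbar| = 27
CU = 100 * (1 - 27 / (8 * 24.375))
   = 100 * (1 - 0.1385)
   = 86.15%


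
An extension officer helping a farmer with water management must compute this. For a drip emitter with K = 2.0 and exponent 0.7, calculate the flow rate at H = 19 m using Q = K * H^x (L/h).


Q = K * H^x
  = 2.0 * 19^0.7
  = 2.0 * 7.8547
  = 15.71 L/h


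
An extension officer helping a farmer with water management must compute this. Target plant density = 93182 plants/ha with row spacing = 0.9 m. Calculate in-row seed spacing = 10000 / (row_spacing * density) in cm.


spacing = 10000 / (row_sp * density)
        = 10000 / (0.9 * 93182)
        = 10000 / 83863.80
        = 0.11924 m = 11.92 cm


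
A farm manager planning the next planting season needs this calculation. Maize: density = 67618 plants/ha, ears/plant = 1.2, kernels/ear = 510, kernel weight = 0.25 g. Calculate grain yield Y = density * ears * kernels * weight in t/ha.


Y = density * ears * kernels * kw
  = 67618 * 1.2 * 510 * 0.25 g/ha
  = 10345554.00 g/ha
  = 10345.55 kg/ha = 10.35 t/ha


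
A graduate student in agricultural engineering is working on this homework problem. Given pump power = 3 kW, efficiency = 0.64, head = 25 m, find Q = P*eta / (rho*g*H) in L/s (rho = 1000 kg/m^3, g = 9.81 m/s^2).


Q = (P * 1000 * eta) / (rho * g * H)
  = (3 * 1000 * 0.64) / (1000 * 9.81 * 25)
  = 1920 / 245250
  = 0.00783 m^3/s = 7.83 L/s


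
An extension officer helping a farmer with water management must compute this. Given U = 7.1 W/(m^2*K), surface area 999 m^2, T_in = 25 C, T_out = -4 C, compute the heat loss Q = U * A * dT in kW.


dT = 25 - (-4) = 29 K
Q = U * A * dT
  = 7.1 * 999 * 29
  = 205694.10 W = 205.69 kW


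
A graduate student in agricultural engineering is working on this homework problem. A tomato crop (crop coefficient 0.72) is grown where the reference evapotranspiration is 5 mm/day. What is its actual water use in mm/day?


ETc = Kc * ET0
    = 0.72 * 5
    = 3.60 mm/day


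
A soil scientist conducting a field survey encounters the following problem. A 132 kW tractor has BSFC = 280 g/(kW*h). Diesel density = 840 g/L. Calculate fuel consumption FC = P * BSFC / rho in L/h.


FC = P * BSFC / rho_fuel
   = 132 * 280 / 840
   = 36960 / 840
   = 44 L/h


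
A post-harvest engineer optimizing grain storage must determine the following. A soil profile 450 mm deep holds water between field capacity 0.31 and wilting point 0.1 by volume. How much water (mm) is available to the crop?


AW = (FC - WP) * D
   = (0.31 - 0.1) * 450
   = 0.21 * 450
   = 94.50 mm


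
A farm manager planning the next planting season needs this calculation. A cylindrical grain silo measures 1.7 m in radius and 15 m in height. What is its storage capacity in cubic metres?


V = pi * r^2 * h
  = pi * 1.7^2 * 15
  = pi * 2.89 * 15
  = 136.19 m^3


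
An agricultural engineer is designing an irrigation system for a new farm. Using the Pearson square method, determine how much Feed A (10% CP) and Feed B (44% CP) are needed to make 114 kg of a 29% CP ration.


parts_A = CP_b - target = 44 - 29 = 15
parts_B = target - CP_a = 29 - 10 = 19
total_parts = 15 + 19 = 34
Feed A = 114 * 15 / 34 = 50.29 kg
Feed B = 114 * 19 / 34 = 63.71 kg

50.29 kg


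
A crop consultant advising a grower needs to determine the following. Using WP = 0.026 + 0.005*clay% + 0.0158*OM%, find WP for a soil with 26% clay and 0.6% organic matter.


WP = 0.026 + 0.005*26 + 0.0158*0.6
   = 0.026 + 0.1300 + 0.0095
   = 0.1655


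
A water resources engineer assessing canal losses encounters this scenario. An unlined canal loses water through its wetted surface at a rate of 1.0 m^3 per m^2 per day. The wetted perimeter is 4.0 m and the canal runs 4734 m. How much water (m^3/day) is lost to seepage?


S = C * P * L
  = 1.0 * 4.0 * 4734
  = 18936 m^3/day


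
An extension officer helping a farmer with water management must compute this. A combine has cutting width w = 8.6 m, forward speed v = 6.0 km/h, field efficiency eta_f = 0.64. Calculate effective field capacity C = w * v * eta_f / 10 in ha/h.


C = w * v * eta_f / 10
  = 8.6 * 6.0 * 0.64 / 10
  = 33.02 / 10
  = 3.30 ha/h


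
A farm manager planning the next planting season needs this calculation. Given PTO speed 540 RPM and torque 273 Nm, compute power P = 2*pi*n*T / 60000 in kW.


P = 2*pi*n*T / 60000
  = 2*pi * 540 * 273 / 60000
  = 926267.18 / 60000
  = 15.44 kW


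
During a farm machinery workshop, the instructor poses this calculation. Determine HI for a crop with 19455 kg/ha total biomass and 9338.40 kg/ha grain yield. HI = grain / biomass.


HI = grain_yield / biomass
   = 9338.40 / 19455
   = 0.48


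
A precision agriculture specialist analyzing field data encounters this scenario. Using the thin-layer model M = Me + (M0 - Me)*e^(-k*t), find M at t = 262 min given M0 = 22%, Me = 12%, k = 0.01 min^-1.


M = Me + (M0 - Me) * e^(-k*t)
  = 12 + (22 - 12) * e^(-0.01*262)
  = 12 + 10 * e^(-2.620)
  = 12 + 10 * 0.07280
  = 12 + 0.7280
  = 12.73%


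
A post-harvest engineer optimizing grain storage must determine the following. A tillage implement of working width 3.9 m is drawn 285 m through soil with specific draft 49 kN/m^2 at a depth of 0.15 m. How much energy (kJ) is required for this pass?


E = k * d * w * L
  = 49 * 0.15 * 3.9 * 285
  = 8169.53 kJ


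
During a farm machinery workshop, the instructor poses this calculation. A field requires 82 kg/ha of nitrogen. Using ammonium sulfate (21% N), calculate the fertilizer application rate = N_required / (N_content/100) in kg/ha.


Rate = N_required / (N_content / 100)
     = 82 / (21 / 100)
     = 82 / 0.21
     = 390.48 kg/ha


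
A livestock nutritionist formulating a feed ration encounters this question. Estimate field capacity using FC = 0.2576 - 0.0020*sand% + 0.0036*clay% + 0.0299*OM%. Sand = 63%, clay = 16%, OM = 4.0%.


FC = 0.2576 - 0.0020*63 + 0.0036*16 + 0.0299*4.0
   = 0.2576 - 0.1260 + 0.0576 + 0.1196
   = 0.3088


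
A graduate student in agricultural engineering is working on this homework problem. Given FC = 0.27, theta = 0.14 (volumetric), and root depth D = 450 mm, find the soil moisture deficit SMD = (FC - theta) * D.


SMD = (FC - theta) * D
    = (0.27 - 0.14) * 450
    = 0.130 * 450
    = 58.50 mm


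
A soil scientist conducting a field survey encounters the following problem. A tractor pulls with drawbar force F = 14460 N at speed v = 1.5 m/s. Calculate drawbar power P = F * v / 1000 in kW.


P = F * v / 1000
  = 14460 * 1.5 / 1000
  = 21690 / 1000
  = 21.69 kW


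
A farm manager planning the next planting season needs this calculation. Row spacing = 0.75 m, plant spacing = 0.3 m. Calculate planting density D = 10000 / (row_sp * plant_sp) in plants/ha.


D = 10000 / (row_sp * plant_sp)
  = 10000 / (0.75 * 0.3)
  = 10000 / 0.2250
  = 44444.44 plants/ha


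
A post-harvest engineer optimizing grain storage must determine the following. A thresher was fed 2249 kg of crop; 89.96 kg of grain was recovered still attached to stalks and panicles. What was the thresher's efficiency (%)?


eta = (total - unthreshed) / total * 100
    = (2249 - 89.96) / 2249 * 100
    = 2159.04 / 2249 * 100
    = 96%


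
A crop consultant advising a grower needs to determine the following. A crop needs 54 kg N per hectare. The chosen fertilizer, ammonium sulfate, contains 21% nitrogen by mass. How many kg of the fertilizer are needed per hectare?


Rate = N_required / (N_content / 100)
     = 54 / (21 / 100)
     = 54 / 0.21
     = 257.14 kg/ha


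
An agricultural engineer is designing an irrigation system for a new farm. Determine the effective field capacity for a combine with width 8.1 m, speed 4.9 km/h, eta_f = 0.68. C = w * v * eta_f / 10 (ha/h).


C = w * v * eta_f / 10
  = 8.1 * 4.9 * 0.68 / 10
  = 26.99 / 10
  = 2.70 ha/h


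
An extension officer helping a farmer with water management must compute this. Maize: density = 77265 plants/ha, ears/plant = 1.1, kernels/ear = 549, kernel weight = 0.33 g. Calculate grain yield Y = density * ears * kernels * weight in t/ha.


Y = density * ears * kernels * kw
  = 77265 * 1.1 * 549 * 0.33 g/ha
  = 15397910.06 g/ha
  = 15397.91 kg/ha = 15.40 t/ha


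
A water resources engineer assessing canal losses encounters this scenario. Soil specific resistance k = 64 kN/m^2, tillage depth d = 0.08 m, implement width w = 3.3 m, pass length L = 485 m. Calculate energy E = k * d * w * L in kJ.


E = k * d * w * L
  = 64 * 0.08 * 3.3 * 485
  = 8194.56 kJ


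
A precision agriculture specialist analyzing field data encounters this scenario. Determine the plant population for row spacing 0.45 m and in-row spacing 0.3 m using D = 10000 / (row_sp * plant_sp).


D = 10000 / (row_sp * plant_sp)
  = 10000 / (0.45 * 0.3)
  = 10000 / 0.1350
  = 74074.07 plants/ha


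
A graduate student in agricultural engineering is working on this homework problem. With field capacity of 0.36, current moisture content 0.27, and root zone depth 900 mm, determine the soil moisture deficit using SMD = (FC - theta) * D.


SMD = (FC - theta) * D
    = (0.36 - 0.27) * 900
    = 0.090 * 900
    = 81 mm


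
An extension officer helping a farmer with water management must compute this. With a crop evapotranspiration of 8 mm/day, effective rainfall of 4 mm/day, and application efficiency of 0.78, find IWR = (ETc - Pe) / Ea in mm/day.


IWR = (ETc - Pe) / Ea
    = (8 - 4) / 0.78
    = 4 / 0.78
    = 5.13 mm/day


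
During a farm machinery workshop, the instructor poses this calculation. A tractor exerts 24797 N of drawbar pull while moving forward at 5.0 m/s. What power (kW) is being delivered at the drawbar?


P = F * v / 1000
  = 24797 * 5.0 / 1000
  = 123985 / 1000
  = 123.99 kW


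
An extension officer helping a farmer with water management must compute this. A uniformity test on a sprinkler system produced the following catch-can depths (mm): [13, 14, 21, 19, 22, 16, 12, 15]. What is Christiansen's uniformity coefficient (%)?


xbar = 132 / 8 = 16.500
sum|xi - xbar| = 25
CU = 100 * (1 - 25 / (8 * 16.500))
   = 100 * (1 - 0.1894)
   = 81.06%


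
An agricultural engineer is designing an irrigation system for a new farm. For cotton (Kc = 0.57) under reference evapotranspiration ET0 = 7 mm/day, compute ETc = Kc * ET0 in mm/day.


ETc = Kc * ET0
    = 0.57 * 7
    = 3.99 mm/day


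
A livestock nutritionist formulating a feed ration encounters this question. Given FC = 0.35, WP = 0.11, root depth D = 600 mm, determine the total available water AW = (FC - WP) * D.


AW = (FC - WP) * D
   = (0.35 - 0.11) * 600
   = 0.24 * 600
   = 144 mm


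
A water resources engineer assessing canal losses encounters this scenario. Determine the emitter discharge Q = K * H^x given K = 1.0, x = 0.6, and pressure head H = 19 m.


Q = K * H^x
  = 1.0 * 19^0.6
  = 1.0 * 5.8513
  = 5.85 L/h


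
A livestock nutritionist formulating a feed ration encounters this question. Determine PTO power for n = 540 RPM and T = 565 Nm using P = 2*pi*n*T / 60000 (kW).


P = 2*pi*n*T / 60000
  = 2*pi * 540 * 565 / 60000
  = 1916999.84 / 60000
  = 31.95 kW


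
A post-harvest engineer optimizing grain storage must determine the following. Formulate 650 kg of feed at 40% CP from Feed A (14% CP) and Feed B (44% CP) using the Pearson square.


parts_A = CP_b - target = 44 - 40 = 4
parts_B = target - CP_a = 40 - 14 = 26
total_parts = 4 + 26 = 30
Feed A = 650 * 4 / 30 = 86.67 kg
Feed B = 650 * 26 / 30 = 563.33 kg

86.67 kg


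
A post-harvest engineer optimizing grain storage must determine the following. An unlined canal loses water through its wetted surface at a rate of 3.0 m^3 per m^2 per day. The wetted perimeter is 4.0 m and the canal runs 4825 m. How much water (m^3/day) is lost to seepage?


S = C * P * L
  = 3.0 * 4.0 * 4825
  = 57900 m^3/day


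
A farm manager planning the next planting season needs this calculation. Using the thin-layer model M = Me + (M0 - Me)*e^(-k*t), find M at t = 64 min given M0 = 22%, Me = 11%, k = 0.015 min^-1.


M = Me + (M0 - Me) * e^(-k*t)
  = 11 + (22 - 11) * e^(-0.015*64)
  = 11 + 11 * e^(-0.960)
  = 11 + 11 * 0.38289
  = 11 + 4.2118
  = 15.21%


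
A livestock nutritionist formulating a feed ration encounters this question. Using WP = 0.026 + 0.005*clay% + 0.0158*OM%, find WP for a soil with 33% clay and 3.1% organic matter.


WP = 0.026 + 0.005*33 + 0.0158*3.1
   = 0.026 + 0.1650 + 0.0490
   = 0.2400


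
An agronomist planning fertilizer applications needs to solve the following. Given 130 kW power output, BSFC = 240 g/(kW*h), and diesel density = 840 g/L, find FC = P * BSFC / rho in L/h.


FC = P * BSFC / rho_fuel
   = 130 * 240 / 840
   = 31200 / 840
   = 37.14 L/h


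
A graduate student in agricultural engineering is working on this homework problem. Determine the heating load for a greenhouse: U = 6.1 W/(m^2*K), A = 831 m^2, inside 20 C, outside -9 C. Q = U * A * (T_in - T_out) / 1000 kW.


dT = 20 - (-9) = 29 K
Q = U * A * dT
  = 6.1 * 831 * 29
  = 147003.90 W = 147.00 kW


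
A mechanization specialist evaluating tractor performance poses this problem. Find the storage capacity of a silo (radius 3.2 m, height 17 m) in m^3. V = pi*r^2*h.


V = pi * r^2 * h
  = pi * 3.2^2 * 17
  = pi * 10.24 * 17
  = 546.89 m^3


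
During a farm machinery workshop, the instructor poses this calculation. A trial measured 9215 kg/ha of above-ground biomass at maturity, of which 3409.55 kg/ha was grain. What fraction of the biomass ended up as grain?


HI = grain_yield / biomass
   = 3409.55 / 9215
   = 0.37


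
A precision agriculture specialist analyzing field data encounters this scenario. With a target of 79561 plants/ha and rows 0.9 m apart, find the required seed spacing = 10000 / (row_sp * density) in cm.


spacing = 10000 / (row_sp * density)
        = 10000 / (0.9 * 79561)
        = 10000 / 71604.90
        = 0.13966 m = 13.97 cm


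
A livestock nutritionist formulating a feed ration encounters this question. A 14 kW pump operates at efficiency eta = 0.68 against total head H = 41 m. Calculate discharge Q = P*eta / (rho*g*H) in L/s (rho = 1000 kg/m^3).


Q = (P * 1000 * eta) / (rho * g * H)
  = (14 * 1000 * 0.68) / (1000 * 9.81 * 41)
  = 9520 / 402210
  = 0.02367 m^3/s = 23.67 L/s


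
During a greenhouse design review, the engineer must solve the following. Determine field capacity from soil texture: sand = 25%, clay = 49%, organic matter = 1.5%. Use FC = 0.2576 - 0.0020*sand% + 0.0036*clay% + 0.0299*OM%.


FC = 0.2576 - 0.0020*25 + 0.0036*49 + 0.0299*1.5
   = 0.2576 - 0.0500 + 0.1764 + 0.0449
   = 0.4289


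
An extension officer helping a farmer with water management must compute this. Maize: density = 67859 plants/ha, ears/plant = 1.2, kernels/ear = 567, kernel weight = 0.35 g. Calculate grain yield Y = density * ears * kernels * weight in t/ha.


Y = density * ears * kernels * kw
  = 67859 * 1.2 * 567 * 0.35 g/ha
  = 16159942.26 g/ha
  = 16159.94 kg/ha = 16.16 t/ha


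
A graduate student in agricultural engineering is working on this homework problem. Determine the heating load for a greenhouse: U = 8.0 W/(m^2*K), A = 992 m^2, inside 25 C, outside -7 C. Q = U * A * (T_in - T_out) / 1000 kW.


dT = 25 - (-7) = 32 K
Q = U * A * dT
  = 8.0 * 992 * 32
  = 253952 W = 253.95 kW


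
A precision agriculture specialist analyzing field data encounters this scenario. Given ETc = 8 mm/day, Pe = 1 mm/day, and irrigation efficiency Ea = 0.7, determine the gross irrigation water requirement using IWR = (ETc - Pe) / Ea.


IWR = (ETc - Pe) / Ea
    = (8 - 1) / 0.7
    = 7 / 0.7
    = 10 mm/day
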